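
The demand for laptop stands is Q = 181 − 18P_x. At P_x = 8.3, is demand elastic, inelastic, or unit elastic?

elastic

At P_x = 8.3, Q = 31.6.
dQ/dP_x = −18.
Point elasticity E = (dQ/dP_x)·(P_x/Q) = -18 × 8.3/31.6 ≈ -4.728.
|E| ≈ 4.728 > 1, so demand is elastic.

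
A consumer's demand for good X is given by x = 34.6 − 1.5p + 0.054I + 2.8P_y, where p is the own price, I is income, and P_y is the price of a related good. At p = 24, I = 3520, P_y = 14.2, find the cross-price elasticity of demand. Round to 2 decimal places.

Substituting, x = 34.6 − 1.5(24) + 0.054(3520) + 2.8(14.2) = 34.6 − 36 + 190.08 + 39.76 = 228.44.
∂x/∂P_y = +2.8, so E_xy = 2.8·(14.2/228.44) ≈ 0.17.
E_xy > 0: the goods are substitutes.

0.17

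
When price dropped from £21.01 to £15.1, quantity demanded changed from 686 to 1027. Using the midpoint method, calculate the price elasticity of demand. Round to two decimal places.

%Δq = (1027 − 686)/[(686 + 1027)/2] = 341/856.5 ≈ 0.3981.
%Δp = (15.1 − 21.01)/[(21.01 + 15.1)/2] = -5.91/18.055 ≈ -0.3273.
Arc elasticity E = %Δq/%Δp ≈ 0.3981/-0.3273 ≈ -1.22.
|E| > 1: demand is elastic over this range.

-1.22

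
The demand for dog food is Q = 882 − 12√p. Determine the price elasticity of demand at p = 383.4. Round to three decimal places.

At p = 383.4, Q = 647.0328.
dQ/dp = −12/(2√p) = −12/(2·19.5806).
Point elasticity E = (dQ/dp)·(p/Q) = -0.3064 × 383.4/647.0328 ≈ -0.182.
|E| < 1, so demand is inelastic at this price.

-0.182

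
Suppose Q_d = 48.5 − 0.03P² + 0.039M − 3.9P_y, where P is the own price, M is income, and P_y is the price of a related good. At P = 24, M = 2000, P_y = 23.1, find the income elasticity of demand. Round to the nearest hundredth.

First evaluate Q_d: 48.5 − 0.03(24)² + 0.039(2000) − 3.9(23.1) = 48.5 − 17.28 + 78 − 90.09 = 19.13.
∂Q_d/∂M = +0.039, so E_I = 0.039·(2000/19.13) ≈ 4.08.
E_I > 1: normal good (luxury).

4.08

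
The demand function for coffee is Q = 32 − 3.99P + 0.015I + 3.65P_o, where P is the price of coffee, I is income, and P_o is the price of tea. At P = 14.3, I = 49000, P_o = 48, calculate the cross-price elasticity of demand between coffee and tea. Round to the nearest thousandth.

0.198

Substituting, Q = 32 − 3.99(14.3) + 0.015(49000) + 3.65(48) = 32 − 57.057 + 735 + 175.2 = 885.143.
∂Q/∂P_o = +3.65, so E_xy = 3.65·(48/885.143) ≈ 0.198.
E_xy > 0: the goods are substitutes.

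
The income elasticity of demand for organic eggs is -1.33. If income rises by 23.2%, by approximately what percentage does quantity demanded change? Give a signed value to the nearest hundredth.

%ΔQ ≈ E × %ΔI = (-1.33) × (23.2%) ≈ -30.86%.

-30.86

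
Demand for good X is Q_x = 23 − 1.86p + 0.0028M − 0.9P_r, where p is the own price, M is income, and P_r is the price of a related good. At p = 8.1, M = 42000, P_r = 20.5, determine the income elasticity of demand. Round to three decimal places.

1.098

Substituting, Q_x = 23 − 1.86(8.1) + 0.0028(42000) − 0.9(20.5) = 23 − 15.066 + 117.6 − 18.45 = 107.084.
∂Q_x/∂M = +0.0028, so E_I = 0.0028·(42000/107.084) ≈ 1.098.
E_I > 1: normal good (luxury).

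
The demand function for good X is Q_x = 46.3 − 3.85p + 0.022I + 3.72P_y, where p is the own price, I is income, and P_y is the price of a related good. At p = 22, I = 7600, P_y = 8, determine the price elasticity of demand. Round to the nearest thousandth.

-0.534

At the given point, Q_x = 46.3 − 3.85(22) + 0.022(7600) + 3.72(8) = 46.3 − 84.7 + 167.2 + 29.76 = 158.56.
∂Q_x/∂p = −3.85, so E_p = (−3.85)·(22/158.56) ≈ -0.534.
|E_p| < 1: demand is inelastic.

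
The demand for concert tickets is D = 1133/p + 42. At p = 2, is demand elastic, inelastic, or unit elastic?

inelastic

At p = 2, D = 608.5.
dD/dp = −1133/p² = −283.25.
Point elasticity E = (dD/dp)·(p/D) = -283.25 × 2/608.5 ≈ -0.931.
|E| ≈ 0.931 < 1, so demand is inelastic.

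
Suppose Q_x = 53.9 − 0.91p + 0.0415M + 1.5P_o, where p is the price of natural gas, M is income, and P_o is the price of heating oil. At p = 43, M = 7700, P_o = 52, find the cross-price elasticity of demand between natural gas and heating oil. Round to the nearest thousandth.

Q_x = 53.9 − 0.91(43) + 0.0415(7700) + 1.5(52) = 53.9 − 39.13 + 319.55 + 78 = 412.32.
∂Q_x/∂P_o = +1.5, so E_xy = 1.5·(52/412.32) ≈ 0.189.
E_xy > 0: the goods are substitutes.

0.189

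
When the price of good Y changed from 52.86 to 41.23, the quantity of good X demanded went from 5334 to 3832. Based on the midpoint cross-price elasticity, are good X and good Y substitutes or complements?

%ΔQ_x = (3832 − 5334)/[(5334+3832)/2] = -1502/4583 ≈ -0.3277.
%ΔP_y = (41.23 − 52.86)/[(52.86+41.23)/2] ≈ -0.2472.
E_xy = -0.3277/-0.2472 ≈ 1.326.
E_xy > 0, so the goods are substitutes.

substitutes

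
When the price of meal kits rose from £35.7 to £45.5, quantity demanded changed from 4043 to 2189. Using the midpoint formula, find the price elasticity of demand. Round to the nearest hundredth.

-2.46

%Δq = (2189 − 4043)/[(4043 + 2189)/2] = -1854/3116 ≈ -0.5950.
%Δp = (45.5 − 35.7)/[(35.7 + 45.5)/2] = 9.8/40.6 ≈ 0.2414.
Arc elasticity E = %Δq/%Δp ≈ -0.5950/0.2414 ≈ -2.46.
|E| > 1: demand is elastic over this range.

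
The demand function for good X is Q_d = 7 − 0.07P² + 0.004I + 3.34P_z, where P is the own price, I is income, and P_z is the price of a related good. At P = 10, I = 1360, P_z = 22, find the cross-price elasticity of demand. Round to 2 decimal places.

0.93

Substituting, Q_d = 7 − 0.07(10)² + 0.004(1360) + 3.34(22) = 7 − 7 + 5.44 + 73.48 = 78.92.
∂Q_d/∂P_z = +3.34, so E_xy = 3.34·(22/78.92) ≈ 0.93.
E_xy > 0: the goods are substitutes.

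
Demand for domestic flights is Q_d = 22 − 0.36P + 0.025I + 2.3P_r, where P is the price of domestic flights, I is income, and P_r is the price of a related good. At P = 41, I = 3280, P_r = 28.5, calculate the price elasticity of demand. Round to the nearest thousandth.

-0.095

At the given point, Q_d = 22 − 0.36(41) + 0.025(3280) + 2.3(28.5) = 22 − 14.76 + 82 + 65.55 = 154.79.
∂Q_d/∂P = −0.36, so E_p = (−0.36)·(41/154.79) ≈ -0.095.
|E_p| < 1: demand is inelastic.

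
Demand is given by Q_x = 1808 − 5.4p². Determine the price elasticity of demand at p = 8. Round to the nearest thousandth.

At p = 8, Q_x = 1462.4.
dQ_x/dp = −2·5.4·p = −86.4.
Point elasticity E = (dQ_x/dp)·(p/Q_x) = -86.4 × 8/1462.4 ≈ -0.473.
|E| < 1, so demand is inelastic at this price.

-0.473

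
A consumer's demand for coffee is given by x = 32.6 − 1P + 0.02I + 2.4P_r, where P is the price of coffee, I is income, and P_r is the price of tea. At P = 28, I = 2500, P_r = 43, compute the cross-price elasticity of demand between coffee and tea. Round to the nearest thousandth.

0.654

Substituting, x = 32.6 − 1(28) + 0.02(2500) + 2.4(43) = 32.6 − 28 + 50 + 103.2 = 157.8.
∂x/∂P_r = +2.4, so E_xy = 2.4·(43/157.8) ≈ 0.654.
E_xy > 0: the goods are substitutes.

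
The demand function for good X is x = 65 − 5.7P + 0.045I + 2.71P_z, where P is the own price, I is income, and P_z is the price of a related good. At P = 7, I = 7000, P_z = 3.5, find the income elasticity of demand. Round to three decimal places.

First evaluate x: 65 − 5.7(7) + 0.045(7000) + 2.71(3.5) = 65 − 39.9 + 315 + 9.485 = 349.585.
∂x/∂I = +0.045, so E_I = 0.045·(7000/349.585) ≈ 0.901.
E_I ∈ (0,1): normal good (necessity).

0.901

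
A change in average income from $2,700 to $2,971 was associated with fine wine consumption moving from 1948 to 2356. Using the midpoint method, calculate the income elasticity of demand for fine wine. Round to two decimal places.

%ΔQ = (2356 − 1948)/[(1948+2356)/2] = 408/2152 ≈ 0.1896.
%ΔM = (2,971 − 2,700)/[(2,700+2,971)/2] = 271/2835.5 ≈ 0.0956.
E_I = %ΔQ/%ΔM ≈ 1.98.
E_I > 1: normal good (luxury).

1.98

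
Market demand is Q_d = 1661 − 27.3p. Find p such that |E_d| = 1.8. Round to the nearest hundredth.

39.11

Set −bp/(a − bp) = −1.8 ⇒ bp = 1.8(a − bp) ⇒ bp(1+1.8) = 1.8·a.
p = 1.8·1661/(27.3·2.8) ≈ 39.11.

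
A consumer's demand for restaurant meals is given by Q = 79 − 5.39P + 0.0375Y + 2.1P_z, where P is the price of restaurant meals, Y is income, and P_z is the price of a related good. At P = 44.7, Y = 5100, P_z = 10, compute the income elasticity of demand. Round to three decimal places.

Substituting, Q = 79 − 5.39(44.7) + 0.0375(5100) + 2.1(10) = 79 − 240.933 + 191.25 + 21 = 50.317.
∂Q/∂Y = +0.0375, so E_I = 0.0375·(5100/50.317) ≈ 3.801.
E_I > 1: normal good (luxury).

3.801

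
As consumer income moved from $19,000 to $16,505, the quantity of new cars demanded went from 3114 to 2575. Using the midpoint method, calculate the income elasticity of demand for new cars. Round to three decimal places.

1.348

%ΔQ = (2575 − 3114)/[(3114+2575)/2] = -539/2844.5 ≈ -0.1895.
%ΔI = (16,505 − 19,000)/[(19,000+16,505)/2] = -2495/17752.5 ≈ -0.1405.
E_I = %ΔQ/%ΔI ≈ 1.348.
E_I > 1: normal good (luxury).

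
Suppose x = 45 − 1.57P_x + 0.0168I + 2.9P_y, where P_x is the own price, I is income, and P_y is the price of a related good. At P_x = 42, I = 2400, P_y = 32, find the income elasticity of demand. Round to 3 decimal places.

0.359

Evaluating quantity at (P_x, I, P_y) gives x = 45 − 1.57(42) + 0.0168(2400) + 2.9(32) = 45 − 65.94 + 40.32 + 92.8 = 112.18.
∂x/∂I = +0.0168, so E_I = 0.0168·(2400/112.18) ≈ 0.359.
E_I ∈ (0,1): normal good (necessity).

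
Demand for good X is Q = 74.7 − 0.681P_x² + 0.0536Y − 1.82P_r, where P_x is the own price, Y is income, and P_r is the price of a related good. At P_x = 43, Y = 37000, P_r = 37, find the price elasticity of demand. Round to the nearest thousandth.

Q = 74.7 − 0.681(43)² + 0.0536(37000) − 1.82(37) = 74.7 − 1259.169 + 1983.2 − 67.34 = 731.391.
∂Q/∂P_x = −2·0.681·P_x = -58.566, so E_p = -58.566·(43/731.391) ≈ -3.443.
|E_p| > 1: demand is elastic.

-3.443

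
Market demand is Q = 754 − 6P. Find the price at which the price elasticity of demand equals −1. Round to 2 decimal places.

62.83

For linear demand Q = a − bP, E = −bP/(a − bP). |E| = 1 ⇒ bP = a − bP ⇒ P = a/(2b).
P = 754/(2·6) ≈ 62.83.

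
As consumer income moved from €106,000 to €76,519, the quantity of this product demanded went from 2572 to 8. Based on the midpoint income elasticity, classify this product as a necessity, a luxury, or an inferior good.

%ΔQ = (8 − 2572)/[(2572+8)/2] = -2564/1290 ≈ -1.9876.
%ΔI = (76,519 − 106,000)/[(106,000+76,519)/2] = -29481/91259.5 ≈ -0.3230.
E_I = %ΔQ/%ΔI ≈ 6.153.
E_I > 1: normal good (luxury).

luxury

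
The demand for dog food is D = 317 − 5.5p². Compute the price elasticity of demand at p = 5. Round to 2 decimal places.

At p = 5, D = 179.5.
dD/dp = −2·5.5·p = −55.
Point elasticity E = (dD/dp)·(p/D) = -55 × 5/179.5 ≈ -1.53.
|E| > 1, so demand is elastic at this price.

-1.53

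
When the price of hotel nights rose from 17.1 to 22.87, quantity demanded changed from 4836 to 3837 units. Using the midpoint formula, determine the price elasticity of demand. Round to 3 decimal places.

%Δq = (3837 − 4836)/[(4836 + 3837)/2] = -999/4336.5 ≈ -0.2304.
%ΔP = (22.87 − 17.1)/[(17.1 + 22.87)/2] = 5.77/19.985 ≈ 0.2887.
Arc elasticity E = %Δq/%ΔP ≈ -0.2304/0.2887 ≈ -0.798.
|E| < 1: demand is inelastic over this range.

-0.798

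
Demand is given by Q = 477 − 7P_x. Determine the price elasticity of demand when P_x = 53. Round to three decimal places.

At P_x = 53, Q = 106.
dQ/dP_x = −7.
Point elasticity E = (dQ/dP_x)·(P_x/Q) = -7 × 53/106 ≈ -3.500.
|E| > 1, so demand is elastic at this price.

-3.500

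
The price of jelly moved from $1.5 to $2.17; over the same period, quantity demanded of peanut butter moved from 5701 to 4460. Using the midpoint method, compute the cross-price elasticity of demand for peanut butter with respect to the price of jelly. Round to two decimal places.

%ΔQ_x = (4460 − 5701)/[(5701+4460)/2] = -1241/5080.5 ≈ -0.2443.
%ΔP_y = (2.17 − 1.5)/[(1.5+2.17)/2] ≈ 0.3651.
E_xy = -0.2443/0.3651 ≈ -0.67.
E_xy < 0, so peanut butter and jelly are complements.

-0.67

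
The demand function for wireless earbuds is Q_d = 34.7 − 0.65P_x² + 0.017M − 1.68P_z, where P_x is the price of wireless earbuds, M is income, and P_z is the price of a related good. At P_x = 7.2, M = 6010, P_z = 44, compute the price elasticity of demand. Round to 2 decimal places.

-2.30

Q_d = 34.7 − 0.65(7.2)² + 0.017(6010) − 1.68(44) = 34.7 − 33.696 + 102.17 − 73.92 = 29.254.
∂Q_d/∂P_x = −2·0.65·P_x = -9.36, so E_p = -9.36·(7.2/29.254) ≈ -2.30.
|E_p| > 1: demand is elastic.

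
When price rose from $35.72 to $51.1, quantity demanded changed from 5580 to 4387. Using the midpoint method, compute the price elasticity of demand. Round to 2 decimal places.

%ΔQ = (4387 − 5580)/[(5580 + 4387)/2] = -1193/4983.5 ≈ -0.2394.
%ΔP = (51.1 − 35.72)/[(35.72 + 51.1)/2] = 15.38/43.41 ≈ 0.3543.
Arc elasticity E = %ΔQ/%ΔP ≈ -0.2394/0.3543 ≈ -0.68.
|E| < 1: demand is inelastic over this range.

-0.68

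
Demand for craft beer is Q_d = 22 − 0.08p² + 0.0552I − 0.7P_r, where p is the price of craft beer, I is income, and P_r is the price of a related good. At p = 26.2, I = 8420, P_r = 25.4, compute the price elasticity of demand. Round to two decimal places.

Substituting, Q_d = 22 − 0.08(26.2)² + 0.0552(8420) − 0.7(25.4) = 22 − 54.9152 + 464.784 − 17.78 = 414.0888.
∂Q_d/∂p = −2·0.08·p = -4.192, so E_p = -4.192·(26.2/414.0888) ≈ -0.27.
|E_p| < 1: demand is inelastic.

-0.27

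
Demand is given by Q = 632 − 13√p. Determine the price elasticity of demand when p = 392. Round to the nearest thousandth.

-0.344

At p = 392, Q = 374.6131.
dQ/dp = −13/(2√p) = −13/(2·19.799).
Point elasticity E = (dQ/dp)·(p/Q) = -0.3283 × 392/374.6131 ≈ -0.344.
|E| < 1, so demand is inelastic at this price.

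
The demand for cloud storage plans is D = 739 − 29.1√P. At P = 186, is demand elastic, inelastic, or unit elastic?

inelastic

At P = 186, D = 342.1289.
dD/dP = −29.1/(2√P) = −29.1/(2·13.6382).
Point elasticity E = (dD/dP)·(P/D) = -1.0669 × 186/342.1289 ≈ -0.580.
|E| ≈ 0.580 < 1, so demand is inelastic.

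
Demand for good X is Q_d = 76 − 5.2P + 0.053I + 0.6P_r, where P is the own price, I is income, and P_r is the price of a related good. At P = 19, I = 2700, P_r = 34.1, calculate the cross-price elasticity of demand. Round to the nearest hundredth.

0.15

At the given point, Q_d = 76 − 5.2(19) + 0.053(2700) + 0.6(34.1) = 76 − 98.8 + 143.1 + 20.46 = 140.76.
∂Q_d/∂P_r = +0.6, so E_xy = 0.6·(34.1/140.76) ≈ 0.15.
E_xy > 0: the goods are substitutes.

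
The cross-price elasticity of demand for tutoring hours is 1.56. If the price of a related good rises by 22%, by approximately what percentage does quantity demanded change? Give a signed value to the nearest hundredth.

34.32

%ΔQ ≈ E × %ΔP_y = (1.56) × (22%) = 34.32%.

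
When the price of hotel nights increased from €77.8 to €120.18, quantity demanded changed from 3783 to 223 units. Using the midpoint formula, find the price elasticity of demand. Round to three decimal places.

%ΔQ = (223 − 3783)/[(3783 + 223)/2] = -3560/2003 ≈ -1.7773.
%Δp = (120.18 − 77.8)/[(77.8 + 120.18)/2] = 42.38/98.99 ≈ 0.4281.
Arc elasticity E = %ΔQ/%Δp ≈ -1.7773/0.4281 ≈ -4.151.
|E| > 1: demand is elastic over this range.

-4.151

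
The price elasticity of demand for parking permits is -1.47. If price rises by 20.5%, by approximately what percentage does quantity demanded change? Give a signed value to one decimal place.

-30.1

%ΔQ ≈ E × %ΔP = (-1.47) × (20.5%) ≈ -30.1%.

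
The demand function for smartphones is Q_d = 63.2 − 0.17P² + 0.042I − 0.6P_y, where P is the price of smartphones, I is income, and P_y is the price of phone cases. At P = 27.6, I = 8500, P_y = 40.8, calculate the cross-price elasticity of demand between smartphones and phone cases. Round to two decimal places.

-0.09

Substituting, Q_d = 63.2 − 0.17(27.6)² + 0.042(8500) − 0.6(40.8) = 63.2 − 129.4992 + 357 − 24.48 = 266.2208.
∂Q_d/∂P_y = −0.6, so E_xy = -0.6·(40.8/266.2208) ≈ -0.09.
E_xy < 0: the goods are complements.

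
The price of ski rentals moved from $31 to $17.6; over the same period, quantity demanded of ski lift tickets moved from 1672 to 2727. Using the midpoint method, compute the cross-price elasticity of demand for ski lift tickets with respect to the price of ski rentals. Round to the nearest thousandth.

-0.870

%ΔQ_x = (2727 − 1672)/[(1672+2727)/2] = 1055/2199.5 ≈ 0.4797.
%ΔP_y = (17.6 − 31)/[(31+17.6)/2] ≈ -0.5514.
E_xy = 0.4797/-0.5514 ≈ -0.870.
E_xy < 0, so ski lift tickets and ski rentals are complements.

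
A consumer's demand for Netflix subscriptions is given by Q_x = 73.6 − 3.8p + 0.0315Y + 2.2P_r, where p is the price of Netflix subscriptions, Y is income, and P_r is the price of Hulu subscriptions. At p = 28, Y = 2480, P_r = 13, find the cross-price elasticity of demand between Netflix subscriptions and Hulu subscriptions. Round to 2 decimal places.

First evaluate Q_x: 73.6 − 3.8(28) + 0.0315(2480) + 2.2(13) = 73.6 − 106.4 + 78.12 + 28.6 = 73.92.
∂Q_x/∂P_r = +2.2, so E_xy = 2.2·(13/73.92) ≈ 0.39.
E_xy > 0: the goods are substitutes.

0.39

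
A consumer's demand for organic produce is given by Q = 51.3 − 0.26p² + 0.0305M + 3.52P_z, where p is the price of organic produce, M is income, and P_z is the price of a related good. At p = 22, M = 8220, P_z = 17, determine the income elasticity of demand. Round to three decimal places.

1.062

Q = 51.3 − 0.26(22)² + 0.0305(8220) + 3.52(17) = 51.3 − 125.84 + 250.71 + 59.84 = 236.01.
∂Q/∂M = +0.0305, so E_I = 0.0305·(8220/236.01) ≈ 1.062.
E_I > 1: normal good (luxury).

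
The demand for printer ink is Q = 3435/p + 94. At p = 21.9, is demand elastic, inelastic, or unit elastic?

At p = 21.9, Q = 250.8493.
dQ/dp = −3435/p² = −7.1621.
Point elasticity E = (dQ/dp)·(p/Q) = -7.1621 × 21.9/250.8493 ≈ -0.625.
|E| ≈ 0.625 < 1, so demand is inelastic.

inelastic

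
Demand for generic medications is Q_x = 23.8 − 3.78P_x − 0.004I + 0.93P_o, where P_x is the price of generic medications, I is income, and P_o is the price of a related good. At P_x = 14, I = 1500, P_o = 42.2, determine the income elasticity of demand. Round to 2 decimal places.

Q_x = 23.8 − 3.78(14) − 0.004(1500) + 0.93(42.2) = 23.8 − 52.92 − 6 + 39.246 = 4.126.
∂Q_x/∂I = −0.004, so E_I = -0.004·(1500/4.126) ≈ -1.45.
E_I < 0: inferior good.

-1.45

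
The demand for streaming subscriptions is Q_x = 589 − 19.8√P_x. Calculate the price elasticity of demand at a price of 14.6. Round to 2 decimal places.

-0.07

At P_x = 14.6, Q_x = 513.3443.
dQ_x/dP_x = −19.8/(2√P_x) = −19.8/(2·3.821).
Point elasticity E = (dQ_x/dP_x)·(P_x/Q_x) = -2.5909 × 14.6/513.3443 ≈ -0.07.
|E| < 1, so demand is inelastic at this price.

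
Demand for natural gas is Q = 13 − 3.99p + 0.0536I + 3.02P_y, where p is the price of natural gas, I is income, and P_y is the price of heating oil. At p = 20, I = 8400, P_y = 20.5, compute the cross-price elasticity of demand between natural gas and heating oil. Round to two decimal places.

First evaluate Q: 13 − 3.99(20) + 0.0536(8400) + 3.02(20.5) = 13 − 79.8 + 450.24 + 61.91 = 445.35.
∂Q/∂P_y = +3.02, so E_xy = 3.02·(20.5/445.35) ≈ 0.14.
E_xy > 0: the goods are substitutes.

0.14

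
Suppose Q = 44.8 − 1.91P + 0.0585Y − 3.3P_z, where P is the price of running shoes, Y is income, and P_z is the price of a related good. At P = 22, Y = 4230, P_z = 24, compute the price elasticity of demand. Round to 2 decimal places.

First evaluate Q: 44.8 − 1.91(22) + 0.0585(4230) − 3.3(24) = 44.8 − 42.02 + 247.455 − 79.2 = 171.035.
∂Q/∂P = −1.91, so E_p = (−1.91)·(22/171.035) ≈ -0.25.
|E_p| < 1: demand is inelastic.

-0.25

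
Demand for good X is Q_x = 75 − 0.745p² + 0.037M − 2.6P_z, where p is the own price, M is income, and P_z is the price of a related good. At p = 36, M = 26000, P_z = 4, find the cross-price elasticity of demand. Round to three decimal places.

First evaluate Q_x: 75 − 0.745(36)² + 0.037(26000) − 2.6(4) = 75 − 965.52 + 962 − 10.4 = 61.08.
∂Q_x/∂P_z = −2.6, so E_xy = -2.6·(4/61.08) ≈ -0.170.
E_xy < 0: the goods are complements.

-0.170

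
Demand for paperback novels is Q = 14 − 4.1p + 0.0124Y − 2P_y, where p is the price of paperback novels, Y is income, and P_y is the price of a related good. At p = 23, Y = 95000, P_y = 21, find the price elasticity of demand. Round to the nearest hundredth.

-0.09

Substituting, Q = 14 − 4.1(23) + 0.0124(95000) − 2(21) = 14 − 94.3 + 1178 − 42 = 1055.7.
∂Q/∂p = −4.1, so E_p = (−4.1)·(23/1055.7) ≈ -0.09.
|E_p| < 1: demand is inelastic.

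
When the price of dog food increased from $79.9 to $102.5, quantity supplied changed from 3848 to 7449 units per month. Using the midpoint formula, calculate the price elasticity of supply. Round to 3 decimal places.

%Δq = (7449 − 3848)/[(3848 + 7449)/2] = 3601/5648.5 ≈ 0.6375.
%Δp = (102.5 − 79.9)/[(79.9 + 102.5)/2] = 22.6/91.2 ≈ 0.2478.
Arc elasticity E = %Δq/%Δp ≈ 0.6375/0.2478 ≈ 2.573.
|E| > 1: supply is elastic over this range.

2.573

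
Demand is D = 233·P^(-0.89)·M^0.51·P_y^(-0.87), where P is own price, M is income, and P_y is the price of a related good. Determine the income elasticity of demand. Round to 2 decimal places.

For a Cobb–Douglas (constant-elasticity) form D = A·M^α·…, the elasticity with respect to M equals the exponent α at every point.
Here the exponent on M is 0.51, so the income elasticity of demand is 0.51.

0.51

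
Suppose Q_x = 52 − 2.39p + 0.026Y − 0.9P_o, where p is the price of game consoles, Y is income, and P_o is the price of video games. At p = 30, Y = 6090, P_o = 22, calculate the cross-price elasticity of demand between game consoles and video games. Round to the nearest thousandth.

-0.167

Substituting, Q_x = 52 − 2.39(30) + 0.026(6090) − 0.9(22) = 52 − 71.7 + 158.34 − 19.8 = 118.84.
∂Q_x/∂P_o = −0.9, so E_xy = -0.9·(22/118.84) ≈ -0.167.
E_xy < 0: the goods are complements.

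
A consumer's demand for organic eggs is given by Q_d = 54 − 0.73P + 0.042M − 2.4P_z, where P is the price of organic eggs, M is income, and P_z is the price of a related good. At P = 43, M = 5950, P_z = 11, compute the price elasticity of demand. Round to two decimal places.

-0.13

Substituting, Q_d = 54 − 0.73(43) + 0.042(5950) − 2.4(11) = 54 − 31.39 + 249.9 − 26.4 = 246.11.
∂Q_d/∂P = −0.73, so E_p = (−0.73)·(43/246.11) ≈ -0.13.
|E_p| < 1: demand is inelastic.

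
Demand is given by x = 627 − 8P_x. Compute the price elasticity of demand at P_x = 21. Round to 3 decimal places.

-0.366

At P_x = 21, x = 459.
dx/dP_x = −8.
Point elasticity E = (dx/dP_x)·(P_x/x) = -8 × 21/459 ≈ -0.366.
|E| < 1, so demand is inelastic at this price.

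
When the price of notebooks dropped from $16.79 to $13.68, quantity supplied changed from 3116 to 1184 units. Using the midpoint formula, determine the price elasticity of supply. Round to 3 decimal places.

%Δq = (1184 − 3116)/[(3116 + 1184)/2] = -1932/2150 ≈ -0.8986.
%ΔP = (13.68 − 16.79)/[(16.79 + 13.68)/2] = -3.11/15.235 ≈ -0.2041.
Arc elasticity E = %Δq/%ΔP ≈ -0.8986/-0.2041 ≈ 4.402.
|E| > 1: supply is elastic over this range.

4.402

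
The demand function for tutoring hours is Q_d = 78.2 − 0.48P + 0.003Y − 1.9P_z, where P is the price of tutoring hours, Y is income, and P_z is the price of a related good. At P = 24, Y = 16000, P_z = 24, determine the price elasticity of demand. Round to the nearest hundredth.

-0.17

At the given point, Q_d = 78.2 − 0.48(24) + 0.003(16000) − 1.9(24) = 78.2 − 11.52 + 48 − 45.6 = 69.08.
∂Q_d/∂P = −0.48, so E_p = (−0.48)·(24/69.08) ≈ -0.17.
|E_p| < 1: demand is inelastic.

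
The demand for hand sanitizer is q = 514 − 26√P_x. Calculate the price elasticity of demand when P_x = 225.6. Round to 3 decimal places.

-1.581

At P_x = 225.6, q = 123.4803.
dq/dP_x = −26/(2√P_x) = −26/(2·15.02).
Point elasticity E = (dq/dP_x)·(P_x/q) = -0.8655 × 225.6/123.4803 ≈ -1.581.
|E| > 1, so demand is elastic at this price.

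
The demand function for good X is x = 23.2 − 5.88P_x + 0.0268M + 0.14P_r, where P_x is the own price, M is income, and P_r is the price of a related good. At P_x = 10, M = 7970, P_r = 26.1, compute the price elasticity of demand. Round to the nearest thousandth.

-0.324

Evaluating quantity at (P_x, M, P_r) gives x = 23.2 − 5.88(10) + 0.0268(7970) + 0.14(26.1) = 23.2 − 58.8 + 213.596 + 3.654 = 181.65.
∂x/∂P_x = −5.88, so E_p = (−5.88)·(10/181.65) ≈ -0.324.
|E_p| < 1: demand is inelastic.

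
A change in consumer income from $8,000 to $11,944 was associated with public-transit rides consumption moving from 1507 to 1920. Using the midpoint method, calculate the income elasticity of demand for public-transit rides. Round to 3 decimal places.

0.609

%ΔQ = (1920 − 1507)/[(1507+1920)/2] = 413/1713.5 ≈ 0.2410.
%ΔI = (11,944 − 8,000)/[(8,000+11,944)/2] = 3944/9972 ≈ 0.3955.
E_I = %ΔQ/%ΔI ≈ 0.609.
E_I ∈ (0,1): normal good (necessity).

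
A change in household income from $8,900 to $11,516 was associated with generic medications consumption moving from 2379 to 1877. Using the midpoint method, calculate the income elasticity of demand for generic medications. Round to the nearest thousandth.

-0.921

%ΔQ = (1877 − 2379)/[(2379+1877)/2] = -502/2128 ≈ -0.2359.
%ΔM = (11,516 − 8,900)/[(8,900+11,516)/2] = 2616/10208 ≈ 0.2563.
E_I = %ΔQ/%ΔM ≈ -0.921.
E_I < 0: inferior good.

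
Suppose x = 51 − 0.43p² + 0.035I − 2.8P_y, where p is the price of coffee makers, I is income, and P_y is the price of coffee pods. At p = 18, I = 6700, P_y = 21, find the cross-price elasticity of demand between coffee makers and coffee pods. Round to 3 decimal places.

-0.673

Evaluating quantity at (p, I, P_y) gives x = 51 − 0.43(18)² + 0.035(6700) − 2.8(21) = 51 − 139.32 + 234.5 − 58.8 = 87.38.
∂x/∂P_y = −2.8, so E_xy = -2.8·(21/87.38) ≈ -0.673.
E_xy < 0: the goods are complements.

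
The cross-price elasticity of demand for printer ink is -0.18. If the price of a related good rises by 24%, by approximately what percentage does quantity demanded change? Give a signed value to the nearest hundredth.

%ΔQ ≈ E × %ΔP_y = (-0.18) × (24%) = -4.32%.

-4.32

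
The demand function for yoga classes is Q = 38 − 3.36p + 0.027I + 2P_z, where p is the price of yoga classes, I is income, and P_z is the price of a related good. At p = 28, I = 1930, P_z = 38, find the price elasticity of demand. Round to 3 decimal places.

-1.306

Substituting, Q = 38 − 3.36(28) + 0.027(1930) + 2(38) = 38 − 94.08 + 52.11 + 76 = 72.03.
∂Q/∂p = −3.36, so E_p = (−3.36)·(28/72.03) ≈ -1.306.
|E_p| > 1: demand is elastic.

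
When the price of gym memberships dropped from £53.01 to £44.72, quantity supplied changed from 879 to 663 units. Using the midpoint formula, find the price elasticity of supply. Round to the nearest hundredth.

%Δq = (663 − 879)/[(879 + 663)/2] = -216/771 ≈ -0.2802.
%Δp = (44.72 − 53.01)/[(53.01 + 44.72)/2] = -8.29/48.865 ≈ -0.1697.
Arc elasticity E = %Δq/%Δp ≈ -0.2802/-0.1697 ≈ 1.65.
|E| > 1: supply is elastic over this range.

1.65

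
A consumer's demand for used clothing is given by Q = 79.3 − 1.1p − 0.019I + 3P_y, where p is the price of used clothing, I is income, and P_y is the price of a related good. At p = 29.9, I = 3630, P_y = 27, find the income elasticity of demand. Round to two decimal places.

Substituting, Q = 79.3 − 1.1(29.9) − 0.019(3630) + 3(27) = 79.3 − 32.89 − 68.97 + 81 = 58.44.
∂Q/∂I = −0.019, so E_I = -0.019·(3630/58.44) ≈ -1.18.
E_I < 0: inferior good.

-1.18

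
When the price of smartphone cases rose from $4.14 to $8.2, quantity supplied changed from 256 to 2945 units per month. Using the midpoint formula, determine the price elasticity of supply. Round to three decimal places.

2.553

%ΔQ = (2945 − 256)/[(256 + 2945)/2] = 2689/1600.5 ≈ 1.6801.
%ΔP = (8.2 − 4.14)/[(4.14 + 8.2)/2] = 4.06/6.17 ≈ 0.6580.
Arc elasticity E = %ΔQ/%ΔP ≈ 1.6801/0.6580 ≈ 2.553.
|E| > 1: supply is elastic over this range.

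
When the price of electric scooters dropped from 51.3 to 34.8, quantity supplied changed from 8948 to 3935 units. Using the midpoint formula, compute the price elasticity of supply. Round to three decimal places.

2.030

%ΔQ = (3935 − 8948)/[(8948 + 3935)/2] = -5013/6441.5 ≈ -0.7782.
%ΔP = (34.8 − 51.3)/[(51.3 + 34.8)/2] = -16.5/43.05 ≈ -0.3833.
Arc elasticity E = %ΔQ/%ΔP ≈ -0.7782/-0.3833 ≈ 2.030.
|E| > 1: supply is elastic over this range.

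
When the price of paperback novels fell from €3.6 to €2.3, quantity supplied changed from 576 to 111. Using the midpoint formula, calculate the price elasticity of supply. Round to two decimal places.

3.07

%Δq = (111 − 576)/[(576 + 111)/2] = -465/343.5 ≈ -1.3537.
%Δp = (2.3 − 3.6)/[(3.6 + 2.3)/2] = -1.3/2.95 ≈ -0.4407.
Arc elasticity E = %Δq/%Δp ≈ -1.3537/-0.4407 ≈ 3.07.
|E| > 1: supply is elastic over this range.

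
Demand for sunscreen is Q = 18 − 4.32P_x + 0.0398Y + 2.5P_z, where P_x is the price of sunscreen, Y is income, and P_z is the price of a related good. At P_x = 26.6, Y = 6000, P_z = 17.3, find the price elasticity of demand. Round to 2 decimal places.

Q = 18 − 4.32(26.6) + 0.0398(6000) + 2.5(17.3) = 18 − 114.912 + 238.8 + 43.25 = 185.138.
∂Q/∂P_x = −4.32, so E_p = (−4.32)·(26.6/185.138) ≈ -0.62.
|E_p| < 1: demand is inelastic.

-0.62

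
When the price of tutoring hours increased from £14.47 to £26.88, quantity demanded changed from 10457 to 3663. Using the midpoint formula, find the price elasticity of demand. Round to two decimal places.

-1.60

%ΔQ = (3663 − 10457)/[(10457 + 3663)/2] = -6794/7060 ≈ -0.9623.
%Δp = (26.88 − 14.47)/[(14.47 + 26.88)/2] = 12.41/20.675 ≈ 0.6002.
Arc elasticity E = %ΔQ/%Δp ≈ -0.9623/0.6002 ≈ -1.60.
|E| > 1: demand is elastic over this range.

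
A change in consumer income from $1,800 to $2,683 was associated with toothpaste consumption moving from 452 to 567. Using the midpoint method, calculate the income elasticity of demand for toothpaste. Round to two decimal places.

0.57

%ΔQ = (567 − 452)/[(452+567)/2] = 115/509.5 ≈ 0.2257.
%ΔI = (2,683 − 1,800)/[(1,800+2,683)/2] = 883/2241.5 ≈ 0.3939.
E_I = %ΔQ/%ΔI ≈ 0.57.
E_I ∈ (0,1): normal good (necessity).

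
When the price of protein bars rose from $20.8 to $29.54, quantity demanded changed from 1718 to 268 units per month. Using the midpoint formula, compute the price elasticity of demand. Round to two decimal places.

-4.21

%Δq = (268 − 1718)/[(1718 + 268)/2] = -1450/993 ≈ -1.4602.
%ΔP = (29.54 − 20.8)/[(20.8 + 29.54)/2] = 8.74/25.17 ≈ 0.3472.
Arc elasticity E = %Δq/%ΔP ≈ -1.4602/0.3472 ≈ -4.21.
|E| > 1: demand is elastic over this range.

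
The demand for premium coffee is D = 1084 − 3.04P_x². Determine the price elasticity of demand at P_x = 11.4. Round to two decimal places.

-1.15

At P_x = 11.4, D = 688.9216.
dD/dP_x = −2·3.04·P_x = −69.312.
Point elasticity E = (dD/dP_x)·(P_x/D) = -69.312 × 11.4/688.9216 ≈ -1.15.
|E| > 1, so demand is elastic at this price.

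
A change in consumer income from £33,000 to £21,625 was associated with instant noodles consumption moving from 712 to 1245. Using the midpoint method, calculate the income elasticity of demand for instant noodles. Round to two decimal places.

-1.31

%ΔQ = (1245 − 712)/[(712+1245)/2] = 533/978.5 ≈ 0.5447.
%ΔI = (21,625 − 33,000)/[(33,000+21,625)/2] = -11375/27312.5 ≈ -0.4165.
E_I = %ΔQ/%ΔI ≈ -1.31.
E_I < 0: inferior good.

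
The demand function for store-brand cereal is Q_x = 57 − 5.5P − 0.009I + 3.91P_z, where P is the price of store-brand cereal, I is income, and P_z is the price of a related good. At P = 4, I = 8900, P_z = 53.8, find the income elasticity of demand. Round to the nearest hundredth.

Q_x = 57 − 5.5(4) − 0.009(8900) + 3.91(53.8) = 57 − 22 − 80.1 + 210.358 = 165.258.
∂Q_x/∂I = −0.009, so E_I = -0.009·(8900/165.258) ≈ -0.48.
E_I < 0: inferior good.

-0.48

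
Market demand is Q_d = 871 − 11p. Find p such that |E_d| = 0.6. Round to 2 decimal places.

29.69

Set −bp/(a − bp) = −0.6 ⇒ bp = 0.6(a − bp) ⇒ bp(1+0.6) = 0.6·a.
p = 0.6·871/(11·1.6) ≈ 29.69.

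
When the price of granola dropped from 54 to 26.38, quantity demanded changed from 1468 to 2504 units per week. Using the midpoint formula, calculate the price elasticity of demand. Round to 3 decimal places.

-0.759

%ΔQ = (2504 − 1468)/[(1468 + 2504)/2] = 1036/1986 ≈ 0.5217.
%Δp = (26.38 − 54)/[(54 + 26.38)/2] = -27.62/40.19 ≈ -0.6872.
Arc elasticity E = %ΔQ/%Δp ≈ 0.5217/-0.6872 ≈ -0.759.
|E| < 1: demand is inelastic over this range.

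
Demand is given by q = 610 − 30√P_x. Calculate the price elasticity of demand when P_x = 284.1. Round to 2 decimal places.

-2.42

At P_x = 284.1, q = 104.342.
dq/dP_x = −30/(2√P_x) = −30/(2·16.8553).
Point elasticity E = (dq/dP_x)·(P_x/q) = -0.8899 × 284.1/104.342 ≈ -2.42.
|E| > 1, so demand is elastic at this price.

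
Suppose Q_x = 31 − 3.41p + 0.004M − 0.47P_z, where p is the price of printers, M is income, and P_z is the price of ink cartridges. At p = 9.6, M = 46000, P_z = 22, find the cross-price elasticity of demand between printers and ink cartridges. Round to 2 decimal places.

-0.06

At the given point, Q_x = 31 − 3.41(9.6) + 0.004(46000) − 0.47(22) = 31 − 32.736 + 184 − 10.34 = 171.924.
∂Q_x/∂P_z = −0.47, so E_xy = -0.47·(22/171.924) ≈ -0.06.
E_xy < 0: the goods are complements.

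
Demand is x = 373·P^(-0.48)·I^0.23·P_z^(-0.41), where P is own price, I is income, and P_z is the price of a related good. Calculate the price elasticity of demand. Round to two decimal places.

For a Cobb–Douglas (constant-elasticity) form x = A·P^α·…, the elasticity with respect to P equals the exponent α at every point.
Here the exponent on P is -0.48, so the price elasticity of demand is -0.48.

-0.48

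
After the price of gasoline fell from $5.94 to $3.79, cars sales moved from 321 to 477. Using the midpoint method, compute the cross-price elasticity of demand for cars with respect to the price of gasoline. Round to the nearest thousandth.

%ΔQ_x = (477 − 321)/[(321+477)/2] = 156/399 ≈ 0.3910.
%ΔP_y = (3.79 − 5.94)/[(5.94+3.79)/2] ≈ -0.4419.
E_xy = 0.3910/-0.4419 ≈ -0.885.
E_xy < 0, so cars and gasoline are complements.

-0.885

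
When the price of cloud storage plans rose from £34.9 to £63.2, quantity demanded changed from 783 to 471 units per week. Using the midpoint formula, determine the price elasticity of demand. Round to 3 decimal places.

%Δq = (471 − 783)/[(783 + 471)/2] = -312/627 ≈ -0.4976.
%Δp = (63.2 − 34.9)/[(34.9 + 63.2)/2] = 28.3/49.05 ≈ 0.5770.
Arc elasticity E = %Δq/%Δp ≈ -0.4976/0.5770 ≈ -0.862.
|E| < 1: demand is inelastic over this range.

-0.862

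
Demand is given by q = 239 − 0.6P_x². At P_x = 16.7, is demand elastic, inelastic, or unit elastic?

elastic

At P_x = 16.7, q = 71.666.
dq/dP_x = −2·0.6·P_x = −20.04.
Point elasticity E = (dq/dP_x)·(P_x/q) = -20.04 × 16.7/71.666 ≈ -4.670.
|E| ≈ 4.670 > 1, so demand is elastic.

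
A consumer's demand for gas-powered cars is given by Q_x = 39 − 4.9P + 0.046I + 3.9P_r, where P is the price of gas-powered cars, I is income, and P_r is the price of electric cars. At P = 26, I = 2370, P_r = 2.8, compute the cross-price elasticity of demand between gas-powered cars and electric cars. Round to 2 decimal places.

0.35

At the given point, Q_x = 39 − 4.9(26) + 0.046(2370) + 3.9(2.8) = 39 − 127.4 + 109.02 + 10.92 = 31.54.
∂Q_x/∂P_r = +3.9, so E_xy = 3.9·(2.8/31.54) ≈ 0.35.
E_xy > 0: the goods are substitutes.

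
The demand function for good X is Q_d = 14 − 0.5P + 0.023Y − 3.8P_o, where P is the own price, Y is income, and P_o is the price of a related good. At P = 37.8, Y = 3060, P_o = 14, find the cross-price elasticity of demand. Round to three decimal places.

-4.332

Substituting, Q_d = 14 − 0.5(37.8) + 0.023(3060) − 3.8(14) = 14 − 18.9 + 70.38 − 53.2 = 12.28.
∂Q_d/∂P_o = −3.8, so E_xy = -3.8·(14/12.28) ≈ -4.332.
E_xy < 0: the goods are complements.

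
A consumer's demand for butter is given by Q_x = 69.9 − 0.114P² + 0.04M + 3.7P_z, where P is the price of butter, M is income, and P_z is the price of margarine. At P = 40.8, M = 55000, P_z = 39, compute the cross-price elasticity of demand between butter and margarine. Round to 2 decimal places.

0.06

Substituting, Q_x = 69.9 − 0.114(40.8)² + 0.04(55000) + 3.7(39) = 69.9 − 189.769 + 2200 + 144.3 = 2224.431.
∂Q_x/∂P_z = +3.7, so E_xy = 3.7·(39/2224.431) ≈ 0.06.
E_xy > 0: the goods are substitutes.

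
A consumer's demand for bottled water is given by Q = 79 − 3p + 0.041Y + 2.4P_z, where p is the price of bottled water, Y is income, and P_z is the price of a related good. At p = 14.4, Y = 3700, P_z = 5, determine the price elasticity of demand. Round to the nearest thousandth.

Evaluating quantity at (p, Y, P_z) gives Q = 79 − 3(14.4) + 0.041(3700) + 2.4(5) = 79 − 43.2 + 151.7 + 12 = 199.5.
∂Q/∂p = −3, so E_p = (−3)·(14.4/199.5) ≈ -0.217.
|E_p| < 1: demand is inelastic.

-0.217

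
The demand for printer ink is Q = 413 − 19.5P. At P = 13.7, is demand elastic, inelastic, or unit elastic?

elastic

At P = 13.7, Q = 145.85.
dQ/dP = −19.5.
Point elasticity E = (dQ/dP)·(P/Q) = -19.5 × 13.7/145.85 ≈ -1.832.
|E| ≈ 1.832 > 1, so demand is elastic.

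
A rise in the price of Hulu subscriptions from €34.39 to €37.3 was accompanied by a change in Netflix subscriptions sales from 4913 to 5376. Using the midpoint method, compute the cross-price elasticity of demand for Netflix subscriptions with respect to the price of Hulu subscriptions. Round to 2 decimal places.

%ΔQ_x = (5376 − 4913)/[(4913+5376)/2] = 463/5144.5 ≈ 0.0900.
%ΔP_y = (37.3 − 34.39)/[(34.39+37.3)/2] ≈ 0.0812.
E_xy = 0.0900/0.0812 ≈ 1.11.
E_xy > 0, so Netflix subscriptions and Hulu subscriptions are substitutes.

1.11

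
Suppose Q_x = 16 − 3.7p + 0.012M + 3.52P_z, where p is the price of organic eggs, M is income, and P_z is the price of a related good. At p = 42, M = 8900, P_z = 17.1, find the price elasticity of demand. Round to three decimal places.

-5.632

At the given point, Q_x = 16 − 3.7(42) + 0.012(8900) + 3.52(17.1) = 16 − 155.4 + 106.8 + 60.192 = 27.592.
∂Q_x/∂p = −3.7, so E_p = (−3.7)·(42/27.592) ≈ -5.632.
|E_p| > 1: demand is elastic.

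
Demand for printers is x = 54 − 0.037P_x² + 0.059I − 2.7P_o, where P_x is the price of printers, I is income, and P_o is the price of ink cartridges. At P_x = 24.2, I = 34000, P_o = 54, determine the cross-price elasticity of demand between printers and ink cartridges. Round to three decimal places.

-0.077

At the given point, x = 54 − 0.037(24.2)² + 0.059(34000) − 2.7(54) = 54 − 21.6687 + 2006 − 145.8 = 1892.5313.
∂x/∂P_o = −2.7, so E_xy = -2.7·(54/1892.5313) ≈ -0.077.
E_xy < 0: the goods are complements.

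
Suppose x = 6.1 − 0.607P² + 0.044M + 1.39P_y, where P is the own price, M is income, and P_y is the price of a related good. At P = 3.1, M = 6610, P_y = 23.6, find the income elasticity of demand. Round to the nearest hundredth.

First evaluate x: 6.1 − 0.607(3.1)² + 0.044(6610) + 1.39(23.6) = 6.1 − 5.8333 + 290.84 + 32.804 = 323.9107.
∂x/∂M = +0.044, so E_I = 0.044·(6610/323.9107) ≈ 0.90.
E_I ∈ (0,1): normal good (necessity).

0.90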